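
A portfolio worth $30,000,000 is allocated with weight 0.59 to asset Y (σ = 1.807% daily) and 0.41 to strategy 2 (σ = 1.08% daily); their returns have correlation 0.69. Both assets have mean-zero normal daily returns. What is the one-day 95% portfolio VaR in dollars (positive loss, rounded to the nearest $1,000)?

σ_p² = 0.59²·1.807² + 0.41²·1.08² + 2·0.69·0.59·0.41·1.807·1.08 = 1.9842 (%²).
σ_p = √1.9842 = 1.409%.
At 95%, z = 1.645.
VaR = 1.645 × 1.409% = 2.318%; on $30,000,000 that is $695,400.

$695,000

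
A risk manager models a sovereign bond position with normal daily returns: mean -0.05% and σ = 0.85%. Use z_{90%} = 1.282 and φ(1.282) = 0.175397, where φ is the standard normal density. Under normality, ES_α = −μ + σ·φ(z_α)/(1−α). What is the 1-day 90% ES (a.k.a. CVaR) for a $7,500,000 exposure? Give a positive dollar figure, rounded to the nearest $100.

Tail multiplier: φ(z)/(1−α) = 0.175397 / 0.1 = 1.754.
ES = −(-0.05%) + 0.85% × 1.754 = 1.541%.
On $7,500,000: 0.01541 × $7,500,000 = $115,575.

$115,600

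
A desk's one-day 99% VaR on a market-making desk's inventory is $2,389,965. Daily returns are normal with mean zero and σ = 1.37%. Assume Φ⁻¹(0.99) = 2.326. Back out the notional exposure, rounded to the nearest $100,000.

VaR as a fraction of value: z·σ = 2.326 × 1.37% = 3.18662%.
Position = $2,389,965 / 0.0318662 = $75,000,000.

$75,000,000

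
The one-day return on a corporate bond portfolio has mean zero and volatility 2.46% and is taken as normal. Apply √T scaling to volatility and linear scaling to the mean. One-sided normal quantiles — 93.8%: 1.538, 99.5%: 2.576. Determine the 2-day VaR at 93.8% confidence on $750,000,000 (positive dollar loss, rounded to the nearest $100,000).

σ_{2d} = 2.46% × √2 = 3.479%.
VaR = 1.538 × 3.479% = 5.351%.
On $750,000,000: 0.05351 × $750,000,000 = $40,132,500.

$40,100,000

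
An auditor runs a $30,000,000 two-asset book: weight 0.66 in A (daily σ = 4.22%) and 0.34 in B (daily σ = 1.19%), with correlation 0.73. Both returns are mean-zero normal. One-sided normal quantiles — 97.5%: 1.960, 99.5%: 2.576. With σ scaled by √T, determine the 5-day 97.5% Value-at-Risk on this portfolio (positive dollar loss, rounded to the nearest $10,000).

σ_p = √(0.66²·4.22² + 0.34²·1.19² + 2·0.73·0.66·0.34·4.22·1.19) = 3.093%.
σ_{5d} = 3.093% × √5 = 6.916%.
VaR = 1.960 × 6.916% = 13.555%; on $30,000,000 that is $4,066,500.

$4,070,000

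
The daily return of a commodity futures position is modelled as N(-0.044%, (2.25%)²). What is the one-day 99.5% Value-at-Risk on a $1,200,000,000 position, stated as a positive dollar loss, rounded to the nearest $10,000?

At 99.5% one-sided, z = 2.576.
VaR = −μ + z·σ = −(-0.044%) + 2.576 × 2.25% = 5.840%.
On $1,200,000,000: 0.05840 × $1,200,000,000 = $70,080,000.

$70,080,000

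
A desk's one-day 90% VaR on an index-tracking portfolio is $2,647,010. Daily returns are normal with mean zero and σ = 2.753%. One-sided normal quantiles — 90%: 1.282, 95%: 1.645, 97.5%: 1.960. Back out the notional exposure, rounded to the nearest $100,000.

VaR as a fraction of value: z·σ = 1.282 × 2.753% = 3.52935%.
Position = $2,647,010 / 0.0352935 = $75,000,014.

$75,000,000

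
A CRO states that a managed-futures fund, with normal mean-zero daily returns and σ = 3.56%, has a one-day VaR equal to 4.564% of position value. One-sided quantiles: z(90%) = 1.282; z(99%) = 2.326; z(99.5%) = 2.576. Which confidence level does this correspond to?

Implied z = VaR/σ = 4.564 / 3.56 = 1.282.
This matches z(90%) = 1.282.

90%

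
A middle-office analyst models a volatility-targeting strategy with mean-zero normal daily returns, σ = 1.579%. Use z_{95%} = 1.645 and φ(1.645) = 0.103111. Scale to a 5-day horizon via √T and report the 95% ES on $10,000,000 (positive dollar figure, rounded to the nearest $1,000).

$728,000

σ_{5d} = 1.579% × √5 = 3.531%.
ES multiplier = φ(z)/(1−α) = 0.103111/0.05 = 2.062.
ES = 3.531% × 2.062 = 7.281%; on $10,000,000: $728,100.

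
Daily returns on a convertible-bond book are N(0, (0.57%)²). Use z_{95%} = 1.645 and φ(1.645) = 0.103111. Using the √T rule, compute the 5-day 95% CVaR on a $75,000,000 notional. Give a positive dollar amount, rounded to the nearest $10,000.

$1,970,000

σ_{5d} = 0.57% × √5 = 1.275%.
ES multiplier = φ(z)/(1−α) = 0.103111/0.05 = 2.062.
ES = 1.275% × 2.062 = 2.629%; on $75,000,000: $1,971,750.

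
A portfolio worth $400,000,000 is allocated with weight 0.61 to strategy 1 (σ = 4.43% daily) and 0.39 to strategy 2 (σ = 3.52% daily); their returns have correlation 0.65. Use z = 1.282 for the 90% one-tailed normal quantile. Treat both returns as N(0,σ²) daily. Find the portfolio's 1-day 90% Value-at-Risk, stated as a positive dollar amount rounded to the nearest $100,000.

σ_p² = 0.61²·4.43² + 0.39²·3.52² + 2·0.65·0.61·0.39·4.43·3.52 = 14.0096 (%²).
σ_p = √14.0096 = 3.743%.
VaR = 1.282 × 3.743% = 4.799%; on $400,000,000 that is $19,196,000.

$19,200,000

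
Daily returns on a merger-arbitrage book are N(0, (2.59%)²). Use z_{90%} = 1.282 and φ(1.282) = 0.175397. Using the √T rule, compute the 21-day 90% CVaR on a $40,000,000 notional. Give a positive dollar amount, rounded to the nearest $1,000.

σ_{21d} = 2.59% × √21 = 11.869%.
ES multiplier = φ(z)/(1−α) = 0.175397/0.1 = 1.754.
ES = 11.869% × 1.754 = 20.818%; on $40,000,000: $8,327,200.

$8,327,000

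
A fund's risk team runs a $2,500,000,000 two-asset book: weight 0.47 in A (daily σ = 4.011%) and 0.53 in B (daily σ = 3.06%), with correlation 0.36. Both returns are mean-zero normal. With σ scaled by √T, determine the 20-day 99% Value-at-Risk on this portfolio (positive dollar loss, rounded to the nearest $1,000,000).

$753,000,000

σ_p = √(0.47²·4.011² + 0.53²·3.06² + 2·0.36·0.47·0.53·4.011·3.06) = 2.896%.
σ_{20d} = 2.896% × √20 = 12.951%.
z(99%) = 2.326.
VaR = 2.326 × 12.951% = 30.124%; on $2,500,000,000 that is $753,100,000.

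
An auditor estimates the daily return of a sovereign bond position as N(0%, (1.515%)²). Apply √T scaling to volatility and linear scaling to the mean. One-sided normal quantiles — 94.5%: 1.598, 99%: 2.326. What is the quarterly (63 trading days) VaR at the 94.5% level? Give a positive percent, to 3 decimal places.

19.216%

σ_{63d} = 1.515% × √63 = 12.025%.
VaR = 1.598 × 12.025% = 19.216%.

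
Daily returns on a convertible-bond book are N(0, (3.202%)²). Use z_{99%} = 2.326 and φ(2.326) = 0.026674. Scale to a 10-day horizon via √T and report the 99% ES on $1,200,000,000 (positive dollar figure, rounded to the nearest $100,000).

σ_{10d} = 3.202% × √10 = 10.126%.
ES multiplier = φ(z)/(1−α) = 0.026674/0.01 = 2.667.
ES = 10.126% × 2.667 = 27.006%; on $1,200,000,000: $324,072,000.

$324,100,000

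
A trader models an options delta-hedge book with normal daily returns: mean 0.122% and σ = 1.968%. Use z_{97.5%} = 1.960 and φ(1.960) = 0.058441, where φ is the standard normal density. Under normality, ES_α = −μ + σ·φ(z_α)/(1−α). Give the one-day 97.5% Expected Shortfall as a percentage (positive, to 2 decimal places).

4.48%

Tail multiplier: φ(z)/(1−α) = 0.058441 / 0.025 = 2.338.
ES = −(0.122%) + 1.968% × 2.338 = 4.479%.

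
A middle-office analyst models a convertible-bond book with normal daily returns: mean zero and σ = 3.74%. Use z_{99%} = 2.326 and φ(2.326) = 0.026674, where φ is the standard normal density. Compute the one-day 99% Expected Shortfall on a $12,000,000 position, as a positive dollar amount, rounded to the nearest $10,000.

Tail multiplier: φ(z)/(1−α) = 0.026674 / 0.01 = 2.667.
ES = 3.74% × 2.667 = 9.975%.
On $12,000,000: 0.09975 × $12,000,000 = $1,197,000.

$1,200,000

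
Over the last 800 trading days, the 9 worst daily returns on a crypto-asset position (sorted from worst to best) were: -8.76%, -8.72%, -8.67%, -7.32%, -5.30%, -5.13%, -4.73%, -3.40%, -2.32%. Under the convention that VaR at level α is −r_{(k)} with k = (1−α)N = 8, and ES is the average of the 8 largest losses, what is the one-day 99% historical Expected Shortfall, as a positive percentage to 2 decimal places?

The 8 worst returns sum to -52.03%.
ES = −(-52.03%) / 8 = 6.50375% ≈ 6.50%.

6.50%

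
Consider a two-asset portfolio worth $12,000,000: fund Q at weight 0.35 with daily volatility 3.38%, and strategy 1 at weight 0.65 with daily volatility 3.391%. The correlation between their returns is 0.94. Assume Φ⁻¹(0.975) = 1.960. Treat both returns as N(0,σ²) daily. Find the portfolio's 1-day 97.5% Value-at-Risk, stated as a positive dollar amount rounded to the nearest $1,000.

$786,000

σ_p² = 0.35²·3.38² + 0.65²·3.391² + 2·0.94·0.35·0.65·3.38·3.391 = 11.1599 (%²).
σ_p = √11.1599 = 3.341%.
VaR = 1.960 × 3.341% = 6.548%; on $12,000,000 that is $785,760.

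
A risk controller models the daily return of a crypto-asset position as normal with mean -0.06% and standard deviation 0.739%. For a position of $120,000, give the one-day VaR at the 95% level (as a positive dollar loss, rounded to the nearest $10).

$1,530

At 95% one-sided, z = 1.645.
VaR = −μ + z·σ = −(-0.06%) + 1.645 × 0.739% = 1.276%.
On $120,000: 0.01276 × $120,000 = $1,531.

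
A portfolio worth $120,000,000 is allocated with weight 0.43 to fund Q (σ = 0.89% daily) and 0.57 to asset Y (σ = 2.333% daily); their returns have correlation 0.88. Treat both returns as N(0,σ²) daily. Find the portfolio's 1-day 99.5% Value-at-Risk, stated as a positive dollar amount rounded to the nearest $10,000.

$5,180,000

σ_p² = 0.43²·0.89² + 0.57²·2.333² + 2·0.88·0.43·0.57·0.89·2.333 = 2.8106 (%²).
σ_p = √2.8106 = 1.676%.
At 99.5%, z = 2.576.
VaR = 2.576 × 1.676% = 4.317%; on $120,000,000 that is $5,180,400.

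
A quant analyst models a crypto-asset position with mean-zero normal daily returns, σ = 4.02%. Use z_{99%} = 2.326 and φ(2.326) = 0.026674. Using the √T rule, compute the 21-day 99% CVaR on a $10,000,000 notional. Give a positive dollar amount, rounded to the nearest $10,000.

σ_{21d} = 4.02% × √21 = 18.422%.
ES multiplier = φ(z)/(1−α) = 0.026674/0.01 = 2.667.
ES = 18.422% × 2.667 = 49.131%; on $10,000,000: $4,913,100.

$4,910,000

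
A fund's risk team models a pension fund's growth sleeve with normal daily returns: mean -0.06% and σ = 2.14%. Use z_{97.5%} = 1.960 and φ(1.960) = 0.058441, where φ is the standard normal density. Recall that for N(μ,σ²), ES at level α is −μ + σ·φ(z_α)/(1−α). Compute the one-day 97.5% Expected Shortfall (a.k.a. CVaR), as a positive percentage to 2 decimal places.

5.06%

Tail multiplier: φ(z)/(1−α) = 0.058441 / 0.025 = 2.338.
ES = −(-0.06%) + 2.14% × 2.338 = 5.063%.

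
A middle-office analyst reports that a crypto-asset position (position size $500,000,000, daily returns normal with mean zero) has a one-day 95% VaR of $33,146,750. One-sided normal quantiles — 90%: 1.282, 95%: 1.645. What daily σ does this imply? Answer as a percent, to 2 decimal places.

4.03%

VaR as a fraction: $33,146,750 / $500,000,000 = 6.629%.
σ = VaR / z = 6.629% / 1.645 = 4.030%.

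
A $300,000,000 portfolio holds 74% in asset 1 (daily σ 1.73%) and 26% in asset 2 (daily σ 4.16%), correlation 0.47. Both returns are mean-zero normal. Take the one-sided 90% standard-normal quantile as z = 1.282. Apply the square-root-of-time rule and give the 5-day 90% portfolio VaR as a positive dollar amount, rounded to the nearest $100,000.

σ_p = √(0.74²·1.73² + 0.26²·4.16² + 2·0.47·0.74·0.26·1.73·4.16) = 2.027%.
σ_{5d} = 2.027% × √5 = 4.533%.
VaR = 1.282 × 4.533% = 5.811%; on $300,000,000 that is $17,433,000.

$17,400,000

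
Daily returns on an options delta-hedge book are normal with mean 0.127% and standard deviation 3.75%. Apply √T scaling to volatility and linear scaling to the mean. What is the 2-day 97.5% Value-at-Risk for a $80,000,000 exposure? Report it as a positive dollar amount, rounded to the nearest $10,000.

$8,110,000

At 97.5%, z = 1.960.
σ_{2d} = 3.75% × √2 = 5.303%; μ_{2d} = 2 × 0.127% = 0.254%.
VaR = −(0.254%) + 1.960 × 5.303% = 10.140%.
On $80,000,000: 0.10140 × $80,000,000 = $8,112,000.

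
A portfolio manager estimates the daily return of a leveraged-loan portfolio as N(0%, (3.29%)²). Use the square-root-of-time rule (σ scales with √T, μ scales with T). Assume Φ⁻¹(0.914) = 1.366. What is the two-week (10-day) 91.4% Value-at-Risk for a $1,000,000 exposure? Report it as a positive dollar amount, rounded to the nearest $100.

$142,100

σ_{10d} = 3.29% × √10 = 10.404%.
VaR = 1.366 × 10.404% = 14.212%.
On $1,000,000: 0.14212 × $1,000,000 = $142,120.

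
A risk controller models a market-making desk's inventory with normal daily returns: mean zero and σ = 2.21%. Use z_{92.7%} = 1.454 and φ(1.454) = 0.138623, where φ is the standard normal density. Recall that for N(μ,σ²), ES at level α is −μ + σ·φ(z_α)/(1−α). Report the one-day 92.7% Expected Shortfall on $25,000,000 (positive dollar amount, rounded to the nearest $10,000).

$1,050,000

Tail multiplier: φ(z)/(1−α) = 0.138623 / 0.073 = 1.899.
ES = 2.21% × 1.899 = 4.197%.
On $25,000,000: 0.04197 × $25,000,000 = $1,049,250.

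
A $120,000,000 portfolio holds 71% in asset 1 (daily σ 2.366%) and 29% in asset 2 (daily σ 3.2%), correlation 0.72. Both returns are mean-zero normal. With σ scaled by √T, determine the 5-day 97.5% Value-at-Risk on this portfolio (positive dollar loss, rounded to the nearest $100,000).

σ_p = √(0.71²·2.366² + 0.29²·3.2² + 2·0.72·0.71·0.29·2.366·3.2) = 2.435%.
σ_{5d} = 2.435% × √5 = 5.445%.
z(97.5%) = 1.960.
VaR = 1.960 × 5.445% = 10.672%; on $120,000,000 that is $12,806,400.

$12,800,000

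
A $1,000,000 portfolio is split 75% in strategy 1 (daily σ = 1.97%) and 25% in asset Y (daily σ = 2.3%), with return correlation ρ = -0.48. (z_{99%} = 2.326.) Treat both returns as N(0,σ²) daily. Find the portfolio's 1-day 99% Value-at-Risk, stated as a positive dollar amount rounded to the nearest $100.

σ_p² = 0.75²·1.97² + 0.25²·2.3² + 2·-0.48·0.75·0.25·1.97·2.3 = 1.6981 (%²).
σ_p = √1.6981 = 1.303%.
VaR = 2.326 × 1.303% = 3.031%; on $1,000,000 that is $30,310.

$30,300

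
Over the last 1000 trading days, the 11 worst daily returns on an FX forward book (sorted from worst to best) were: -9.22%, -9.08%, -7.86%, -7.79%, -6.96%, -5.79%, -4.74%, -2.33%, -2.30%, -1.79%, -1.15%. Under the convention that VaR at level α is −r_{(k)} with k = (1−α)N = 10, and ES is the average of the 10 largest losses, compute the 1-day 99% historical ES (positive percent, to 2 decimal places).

5.79%

The 10 worst returns sum to -57.86%.
ES = −(-57.86%) / 10 = 5.786% ≈ 5.79%.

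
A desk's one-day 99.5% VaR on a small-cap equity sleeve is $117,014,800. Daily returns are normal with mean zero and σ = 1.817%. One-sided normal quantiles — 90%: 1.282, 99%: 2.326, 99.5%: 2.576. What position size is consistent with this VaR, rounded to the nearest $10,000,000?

VaR as a fraction of value: z·σ = 2.576 × 1.817% = 4.68059%.
Position = $117,014,800 / 0.0468059 = $2,500,000,000.

$2,500,000,000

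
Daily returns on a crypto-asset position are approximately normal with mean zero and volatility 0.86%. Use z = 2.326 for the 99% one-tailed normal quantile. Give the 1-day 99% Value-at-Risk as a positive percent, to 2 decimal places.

2.00%

VaR = z·σ = 2.326 × 0.86% = 2.000%.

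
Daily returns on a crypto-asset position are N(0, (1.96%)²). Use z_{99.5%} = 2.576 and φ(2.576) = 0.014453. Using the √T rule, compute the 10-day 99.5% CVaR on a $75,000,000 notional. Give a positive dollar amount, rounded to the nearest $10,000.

$13,440,000

σ_{10d} = 1.96% × √10 = 6.198%.
ES multiplier = φ(z)/(1−α) = 0.014453/0.005 = 2.891.
ES = 6.198% × 2.891 = 17.918%; on $75,000,000: $13,438,500.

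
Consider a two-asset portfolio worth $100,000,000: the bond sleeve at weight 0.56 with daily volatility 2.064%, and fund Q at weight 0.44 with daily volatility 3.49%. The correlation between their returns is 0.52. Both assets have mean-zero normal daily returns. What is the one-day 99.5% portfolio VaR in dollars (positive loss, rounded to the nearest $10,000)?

σ_p² = 0.56²·2.064² + 0.44²·3.49² + 2·0.52·0.56·0.44·2.064·3.49 = 5.5399 (%²).
σ_p = √5.5399 = 2.354%.
At 99.5%, z = 2.576.
VaR = 2.576 × 2.354% = 6.064%; on $100,000,000 that is $6,064,000.

$6,060,000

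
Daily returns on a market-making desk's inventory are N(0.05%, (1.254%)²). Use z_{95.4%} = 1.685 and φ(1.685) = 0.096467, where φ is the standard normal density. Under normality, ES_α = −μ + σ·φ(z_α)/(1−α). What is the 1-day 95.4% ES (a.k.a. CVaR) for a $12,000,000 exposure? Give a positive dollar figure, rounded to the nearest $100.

Tail multiplier: φ(z)/(1−α) = 0.096467 / 0.046 = 2.097.
ES = −(0.05%) + 1.254% × 2.097 = 2.580%.
On $12,000,000: 0.02580 × $12,000,000 = $309,600.

$309,600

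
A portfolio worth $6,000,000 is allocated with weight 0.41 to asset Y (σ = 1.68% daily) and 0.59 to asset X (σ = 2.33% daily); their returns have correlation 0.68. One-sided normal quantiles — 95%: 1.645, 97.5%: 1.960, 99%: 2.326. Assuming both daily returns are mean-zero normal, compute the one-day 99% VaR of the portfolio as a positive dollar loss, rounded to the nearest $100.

$266,700

σ_p² = 0.41²·1.68² + 0.59²·2.33² + 2·0.68·0.41·0.59·1.68·2.33 = 3.6520 (%²).
σ_p = √3.6520 = 1.911%.
VaR = 2.326 × 1.911% = 4.445%; on $6,000,000 that is $266,700.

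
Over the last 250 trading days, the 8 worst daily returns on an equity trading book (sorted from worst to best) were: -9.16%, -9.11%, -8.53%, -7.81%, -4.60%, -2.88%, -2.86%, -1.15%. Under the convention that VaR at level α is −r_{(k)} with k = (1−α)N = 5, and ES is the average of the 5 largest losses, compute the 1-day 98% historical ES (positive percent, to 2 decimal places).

The 5 worst returns sum to -39.21%.
ES = −(-39.21%) / 5 = 7.842% ≈ 7.84%.

7.84%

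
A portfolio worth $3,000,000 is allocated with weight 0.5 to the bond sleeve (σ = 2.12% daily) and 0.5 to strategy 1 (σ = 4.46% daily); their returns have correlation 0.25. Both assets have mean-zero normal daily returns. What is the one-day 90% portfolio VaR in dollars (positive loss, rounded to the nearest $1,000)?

$104,000

σ_p² = 0.5²·2.12² + 0.5²·4.46² + 2·0.25·0.5·0.5·2.12·4.46 = 7.2784 (%²).
σ_p = √7.2784 = 2.698%.
At 90%, z = 1.282.
VaR = 1.282 × 2.698% = 3.459%; on $3,000,000 that is $103,770.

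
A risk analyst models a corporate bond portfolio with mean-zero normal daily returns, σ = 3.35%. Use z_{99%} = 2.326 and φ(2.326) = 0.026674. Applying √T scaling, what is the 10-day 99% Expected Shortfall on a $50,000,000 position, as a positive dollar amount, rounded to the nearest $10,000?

σ_{10d} = 3.35% × √10 = 10.594%.
ES multiplier = φ(z)/(1−α) = 0.026674/0.01 = 2.667.
ES = 10.594% × 2.667 = 28.254%; on $50,000,000: $14,127,000.

$14,130,000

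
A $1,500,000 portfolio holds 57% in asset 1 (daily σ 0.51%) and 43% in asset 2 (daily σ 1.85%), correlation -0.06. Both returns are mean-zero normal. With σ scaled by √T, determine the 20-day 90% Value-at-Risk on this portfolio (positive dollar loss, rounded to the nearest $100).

$71,400

σ_p = √(0.57²·0.51² + 0.43²·1.85² + 2·-0.06·0.57·0.43·0.51·1.85) = 0.830%.
σ_{20d} = 0.830% × √20 = 3.712%.
z(90%) = 1.282.
VaR = 1.282 × 3.712% = 4.759%; on $1,500,000 that is $71,385.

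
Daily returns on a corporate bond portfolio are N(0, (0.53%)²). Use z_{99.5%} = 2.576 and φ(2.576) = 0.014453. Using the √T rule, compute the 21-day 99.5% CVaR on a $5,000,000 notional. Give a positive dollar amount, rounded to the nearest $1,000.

σ_{21d} = 0.53% × √21 = 2.429%.
ES multiplier = φ(z)/(1−α) = 0.014453/0.005 = 2.891.
ES = 2.429% × 2.891 = 7.022%; on $5,000,000: $351,100.

$351,000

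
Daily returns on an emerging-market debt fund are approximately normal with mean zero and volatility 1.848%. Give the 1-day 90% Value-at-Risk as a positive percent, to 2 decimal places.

At 90% one-sided, z = 1.282.
VaR = z·σ = 1.282 × 1.848% = 2.369%.

2.37%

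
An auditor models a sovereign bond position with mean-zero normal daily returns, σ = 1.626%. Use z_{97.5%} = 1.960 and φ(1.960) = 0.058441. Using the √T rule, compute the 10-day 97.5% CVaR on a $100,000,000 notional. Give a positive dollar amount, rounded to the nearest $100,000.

σ_{10d} = 1.626% × √10 = 5.142%.
ES multiplier = φ(z)/(1−α) = 0.058441/0.025 = 2.338.
ES = 5.142% × 2.338 = 12.022%; on $100,000,000: $12,022,000.

$12,000,000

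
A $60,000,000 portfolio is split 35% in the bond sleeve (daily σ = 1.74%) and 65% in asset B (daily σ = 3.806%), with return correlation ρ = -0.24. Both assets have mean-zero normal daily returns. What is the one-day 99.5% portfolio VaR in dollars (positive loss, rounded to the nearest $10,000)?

σ_p² = 0.35²·1.74² + 0.65²·3.806² + 2·-0.24·0.35·0.65·1.74·3.806 = 5.7679 (%²).
σ_p = √5.7679 = 2.402%.
At 99.5%, z = 2.576.
VaR = 2.576 × 2.402% = 6.188%; on $60,000,000 that is $3,712,800.

$3,710,000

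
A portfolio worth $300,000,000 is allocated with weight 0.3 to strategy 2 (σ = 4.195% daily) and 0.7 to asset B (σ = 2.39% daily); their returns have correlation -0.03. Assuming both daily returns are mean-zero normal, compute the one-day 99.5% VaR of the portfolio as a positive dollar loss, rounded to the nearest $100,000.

$15,900,000

σ_p² = 0.3²·4.195² + 0.7²·2.39² + 2·-0.03·0.3·0.7·4.195·2.39 = 4.2564 (%²).
σ_p = √4.2564 = 2.063%.
At 99.5%, z = 2.576.
VaR = 2.576 × 2.063% = 5.314%; on $300,000,000 that is $15,942,000.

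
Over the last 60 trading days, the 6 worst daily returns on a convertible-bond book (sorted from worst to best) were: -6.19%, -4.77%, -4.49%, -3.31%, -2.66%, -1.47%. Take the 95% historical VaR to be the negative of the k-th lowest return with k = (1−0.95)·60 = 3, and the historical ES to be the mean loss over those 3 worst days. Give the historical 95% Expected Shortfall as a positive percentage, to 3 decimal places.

The 3 worst returns sum to -15.45%.
ES = −(-15.45%) / 3 = 5.15% ≈ 5.150%.

5.150%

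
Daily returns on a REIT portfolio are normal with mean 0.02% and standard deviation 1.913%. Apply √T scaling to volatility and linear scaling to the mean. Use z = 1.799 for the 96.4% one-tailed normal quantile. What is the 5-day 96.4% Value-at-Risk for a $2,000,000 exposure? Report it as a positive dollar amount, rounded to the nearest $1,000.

σ_{5d} = 1.913% × √5 = 4.278%; μ_{5d} = 5 × 0.02% = 0.100%.
VaR = −(0.100%) + 1.799 × 4.278% = 7.596%.
On $2,000,000: 0.07596 × $2,000,000 = $151,920.

$152,000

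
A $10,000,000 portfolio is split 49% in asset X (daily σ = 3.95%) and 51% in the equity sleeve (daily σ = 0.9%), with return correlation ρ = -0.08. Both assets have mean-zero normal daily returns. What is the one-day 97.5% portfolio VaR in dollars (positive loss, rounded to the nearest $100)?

σ_p² = 0.49²·3.95² + 0.51²·0.9² + 2·-0.08·0.49·0.51·3.95·0.9 = 3.8147 (%²).
σ_p = √3.8147 = 1.953%.
At 97.5%, z = 1.960.
VaR = 1.960 × 1.953% = 3.828%; on $10,000,000 that is $382,800.

$382,800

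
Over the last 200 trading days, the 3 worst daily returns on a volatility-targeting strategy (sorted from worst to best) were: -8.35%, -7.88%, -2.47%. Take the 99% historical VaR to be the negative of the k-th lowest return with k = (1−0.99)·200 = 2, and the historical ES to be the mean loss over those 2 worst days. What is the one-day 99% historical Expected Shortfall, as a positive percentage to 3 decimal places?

The 2 worst returns sum to -16.23%.
ES = −(-16.23%) / 2 = 8.115%.

8.115%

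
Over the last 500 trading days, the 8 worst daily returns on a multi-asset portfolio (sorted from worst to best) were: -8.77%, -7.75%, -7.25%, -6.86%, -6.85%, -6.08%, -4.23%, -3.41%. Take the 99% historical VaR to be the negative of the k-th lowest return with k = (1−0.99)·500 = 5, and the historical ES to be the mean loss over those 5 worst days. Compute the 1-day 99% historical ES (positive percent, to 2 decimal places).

7.50%

The 5 worst returns sum to -37.48%.
ES = −(-37.48%) / 5 = 7.496% ≈ 7.50%.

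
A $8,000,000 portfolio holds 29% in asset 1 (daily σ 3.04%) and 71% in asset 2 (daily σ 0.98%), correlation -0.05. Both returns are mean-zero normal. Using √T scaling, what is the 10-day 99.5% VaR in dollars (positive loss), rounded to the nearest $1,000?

$714,000

σ_p = √(0.29²·3.04² + 0.71²·0.98² + 2·-0.05·0.29·0.71·3.04·0.98) = 1.095%.
σ_{10d} = 1.095% × √10 = 3.463%.
z(99.5%) = 2.576.
VaR = 2.576 × 3.463% = 8.921%; on $8,000,000 that is $713,680.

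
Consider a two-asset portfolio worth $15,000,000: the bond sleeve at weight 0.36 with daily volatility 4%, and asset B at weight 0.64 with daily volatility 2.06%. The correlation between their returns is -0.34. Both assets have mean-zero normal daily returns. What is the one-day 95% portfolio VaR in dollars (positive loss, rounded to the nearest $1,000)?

σ_p² = 0.36²·4² + 0.64²·2.06² + 2·-0.34·0.36·0.64·4·2.06 = 2.5208 (%²).
σ_p = √2.5208 = 1.588%.
At 95%, z = 1.645.
VaR = 1.645 × 1.588% = 2.612%; on $15,000,000 that is $391,800.

$392,000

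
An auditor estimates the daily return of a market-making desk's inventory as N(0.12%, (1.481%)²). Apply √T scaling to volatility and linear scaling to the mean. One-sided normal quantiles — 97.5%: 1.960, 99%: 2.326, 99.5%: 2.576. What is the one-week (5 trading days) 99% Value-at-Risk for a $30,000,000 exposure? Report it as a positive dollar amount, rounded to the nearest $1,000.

$2,131,000

σ_{5d} = 1.481% × √5 = 3.312%; μ_{5d} = 5 × 0.12% = 0.600%.
VaR = −(0.600%) + 2.326 × 3.312% = 7.104%.
On $30,000,000: 0.07104 × $30,000,000 = $2,131,200.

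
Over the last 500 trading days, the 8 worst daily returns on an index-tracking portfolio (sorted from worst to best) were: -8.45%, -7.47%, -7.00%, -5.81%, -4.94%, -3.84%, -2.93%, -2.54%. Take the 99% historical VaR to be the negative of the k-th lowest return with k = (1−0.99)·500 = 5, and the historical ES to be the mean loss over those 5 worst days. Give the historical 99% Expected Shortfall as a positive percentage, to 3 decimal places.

6.734%

The 5 worst returns sum to -33.67%.
ES = −(-33.67%) / 5 = 6.734%.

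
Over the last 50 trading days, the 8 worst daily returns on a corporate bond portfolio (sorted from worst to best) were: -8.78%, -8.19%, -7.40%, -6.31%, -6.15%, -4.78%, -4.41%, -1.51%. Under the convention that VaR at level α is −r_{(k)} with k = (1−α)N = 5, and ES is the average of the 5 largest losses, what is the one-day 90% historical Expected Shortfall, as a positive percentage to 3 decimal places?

7.366%

The 5 worst returns sum to -36.83%.
ES = −(-36.83%) / 5 = 7.366%.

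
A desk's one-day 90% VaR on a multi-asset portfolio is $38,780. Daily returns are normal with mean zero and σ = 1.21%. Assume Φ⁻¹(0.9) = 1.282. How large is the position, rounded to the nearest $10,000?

$2,500,000

VaR as a fraction of value: z·σ = 1.282 × 1.21% = 1.55122%.
Position = $38,780 / 0.0155122 = $2,499,968.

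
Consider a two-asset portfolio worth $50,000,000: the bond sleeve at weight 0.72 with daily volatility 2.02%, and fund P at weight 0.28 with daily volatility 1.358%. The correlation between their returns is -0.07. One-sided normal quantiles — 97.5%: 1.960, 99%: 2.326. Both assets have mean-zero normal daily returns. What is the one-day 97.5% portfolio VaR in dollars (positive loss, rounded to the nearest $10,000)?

σ_p² = 0.72²·2.02² + 0.28²·1.358² + 2·-0.07·0.72·0.28·2.02·1.358 = 2.1824 (%²).
σ_p = √2.1824 = 1.477%.
VaR = 1.960 × 1.477% = 2.895%; on $50,000,000 that is $1,447,500.

$1,450,000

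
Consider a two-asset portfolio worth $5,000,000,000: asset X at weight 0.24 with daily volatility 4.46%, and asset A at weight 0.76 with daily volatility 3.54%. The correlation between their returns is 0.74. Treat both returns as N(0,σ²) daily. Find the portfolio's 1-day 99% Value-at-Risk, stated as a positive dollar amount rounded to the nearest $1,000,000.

$414,000,000

σ_p² = 0.24²·4.46² + 0.76²·3.54² + 2·0.74·0.24·0.76·4.46·3.54 = 12.6461 (%²).
σ_p = √12.6461 = 3.556%.
At 99%, z = 2.326.
VaR = 2.326 × 3.556% = 8.271%; on $5,000,000,000 that is $413,550,000.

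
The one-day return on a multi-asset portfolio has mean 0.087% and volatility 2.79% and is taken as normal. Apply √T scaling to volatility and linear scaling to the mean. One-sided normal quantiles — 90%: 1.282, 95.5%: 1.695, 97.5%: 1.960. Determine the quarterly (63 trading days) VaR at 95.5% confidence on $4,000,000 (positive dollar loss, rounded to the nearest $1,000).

σ_{63d} = 2.79% × √63 = 22.145%; μ_{63d} = 63 × 0.087% = 5.481%.
VaR = −(5.481%) + 1.695 × 22.145% = 32.055%.
On $4,000,000: 0.32055 × $4,000,000 = $1,282,200.

$1,282,000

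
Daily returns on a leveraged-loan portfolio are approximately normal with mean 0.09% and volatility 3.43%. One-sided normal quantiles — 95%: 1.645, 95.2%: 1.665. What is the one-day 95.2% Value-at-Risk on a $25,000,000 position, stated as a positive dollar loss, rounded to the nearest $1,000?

VaR = −μ + z·σ = −(0.09%) + 1.665 × 3.43% = 5.621%.
On $25,000,000: 0.05621 × $25,000,000 = $1,405,250.

$1,405,000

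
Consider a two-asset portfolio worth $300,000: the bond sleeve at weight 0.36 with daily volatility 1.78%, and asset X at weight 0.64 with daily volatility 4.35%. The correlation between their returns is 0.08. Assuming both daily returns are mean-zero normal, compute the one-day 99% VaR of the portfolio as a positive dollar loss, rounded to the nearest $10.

σ_p² = 0.36²·1.78² + 0.64²·4.35² + 2·0.08·0.36·0.64·1.78·4.35 = 8.4467 (%²).
σ_p = √8.4467 = 2.906%.
At 99%, z = 2.326.
VaR = 2.326 × 2.906% = 6.759%; on $300,000 that is $20,277.

$20,280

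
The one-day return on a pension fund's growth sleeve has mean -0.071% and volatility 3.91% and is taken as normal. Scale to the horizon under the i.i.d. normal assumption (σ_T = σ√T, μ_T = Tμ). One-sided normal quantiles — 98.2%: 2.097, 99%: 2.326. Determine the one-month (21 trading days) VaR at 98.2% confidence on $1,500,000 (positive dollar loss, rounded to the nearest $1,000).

$586,000

σ_{21d} = 3.91% × √21 = 17.918%; μ_{21d} = 21 × -0.071% = -1.491%.
VaR = −(-1.491%) + 2.097 × 17.918% = 39.065%.
On $1,500,000: 0.39065 × $1,500,000 = $585,975.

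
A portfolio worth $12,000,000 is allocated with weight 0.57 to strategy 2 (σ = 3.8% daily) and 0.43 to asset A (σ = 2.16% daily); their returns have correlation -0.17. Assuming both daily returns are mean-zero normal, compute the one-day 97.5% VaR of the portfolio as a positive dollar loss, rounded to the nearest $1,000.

$519,000

σ_p² = 0.57²·3.8² + 0.43²·2.16² + 2·-0.17·0.57·0.43·3.8·2.16 = 4.8702 (%²).
σ_p = √4.8702 = 2.207%.
At 97.5%, z = 1.960.
VaR = 1.960 × 2.207% = 4.326%; on $12,000,000 that is $519,120.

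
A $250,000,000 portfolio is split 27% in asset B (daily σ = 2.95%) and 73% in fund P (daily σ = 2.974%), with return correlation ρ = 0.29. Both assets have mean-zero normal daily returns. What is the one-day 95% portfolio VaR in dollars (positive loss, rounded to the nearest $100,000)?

$10,400,000

σ_p² = 0.27²·2.95² + 0.73²·2.974² + 2·0.29·0.27·0.73·2.95·2.974 = 6.3507 (%²).
σ_p = √6.3507 = 2.520%.
At 95%, z = 1.645.
VaR = 1.645 × 2.520% = 4.145%; on $250,000,000 that is $10,362,500.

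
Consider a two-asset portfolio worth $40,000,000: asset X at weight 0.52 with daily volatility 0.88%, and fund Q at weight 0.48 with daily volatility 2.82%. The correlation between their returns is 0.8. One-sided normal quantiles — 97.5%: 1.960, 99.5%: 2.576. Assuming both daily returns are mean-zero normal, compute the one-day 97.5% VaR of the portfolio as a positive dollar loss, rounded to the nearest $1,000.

σ_p² = 0.52²·0.88² + 0.48²·2.82² + 2·0.8·0.52·0.48·0.88·2.82 = 3.0327 (%²).
σ_p = √3.0327 = 1.741%.
VaR = 1.960 × 1.741% = 3.412%; on $40,000,000 that is $1,364,800.

$1,365,000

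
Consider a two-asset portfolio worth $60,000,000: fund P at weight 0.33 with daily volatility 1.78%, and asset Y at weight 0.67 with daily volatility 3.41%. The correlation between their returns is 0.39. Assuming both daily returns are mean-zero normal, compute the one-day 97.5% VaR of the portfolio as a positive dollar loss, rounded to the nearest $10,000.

σ_p² = 0.33²·1.78² + 0.67²·3.41² + 2·0.39·0.33·0.67·1.78·3.41 = 6.6117 (%²).
σ_p = √6.6117 = 2.571%.
At 97.5%, z = 1.960.
VaR = 1.960 × 2.571% = 5.039%; on $60,000,000 that is $3,023,400.

$3,020,000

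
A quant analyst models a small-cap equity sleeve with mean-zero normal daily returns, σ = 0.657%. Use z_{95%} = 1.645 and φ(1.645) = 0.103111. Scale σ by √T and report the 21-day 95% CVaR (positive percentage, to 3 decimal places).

σ_{21d} = 0.657% × √21 = 3.011%.
ES multiplier = φ(z)/(1−α) = 0.103111/0.05 = 2.062.
ES = 3.011% × 2.062 = 6.209%.

6.209%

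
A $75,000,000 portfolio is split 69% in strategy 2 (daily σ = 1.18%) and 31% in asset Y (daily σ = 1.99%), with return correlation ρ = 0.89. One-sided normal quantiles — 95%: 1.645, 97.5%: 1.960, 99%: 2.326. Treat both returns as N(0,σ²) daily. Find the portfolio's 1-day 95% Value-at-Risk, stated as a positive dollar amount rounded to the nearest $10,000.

$1,720,000

σ_p² = 0.69²·1.18² + 0.31²·1.99² + 2·0.89·0.69·0.31·1.18·1.99 = 1.9375 (%²).
σ_p = √1.9375 = 1.392%.
VaR = 1.645 × 1.392% = 2.290%; on $75,000,000 that is $1,717,500.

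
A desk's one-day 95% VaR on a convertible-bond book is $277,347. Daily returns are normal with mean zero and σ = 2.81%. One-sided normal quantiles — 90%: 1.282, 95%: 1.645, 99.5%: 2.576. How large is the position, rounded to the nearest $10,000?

$6,000,000

VaR as a fraction of value: z·σ = 1.645 × 2.81% = 4.62245%.
Position = $277,347 / 0.0462245 = $6,000,000.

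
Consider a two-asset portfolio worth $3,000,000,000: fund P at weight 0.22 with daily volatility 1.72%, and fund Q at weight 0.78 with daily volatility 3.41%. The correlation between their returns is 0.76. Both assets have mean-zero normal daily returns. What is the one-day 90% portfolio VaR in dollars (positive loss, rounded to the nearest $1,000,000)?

$114,000,000

σ_p² = 0.22²·1.72² + 0.78²·3.41² + 2·0.76·0.22·0.78·1.72·3.41 = 8.7476 (%²).
σ_p = √8.7476 = 2.958%.
At 90%, z = 1.282.
VaR = 1.282 × 2.958% = 3.792%; on $3,000,000,000 that is $113,760,000.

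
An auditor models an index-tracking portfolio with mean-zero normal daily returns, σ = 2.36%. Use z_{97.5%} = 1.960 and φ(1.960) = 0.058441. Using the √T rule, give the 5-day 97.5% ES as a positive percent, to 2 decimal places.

12.34%

σ_{5d} = 2.36% × √5 = 5.277%.
ES multiplier = φ(z)/(1−α) = 0.058441/0.025 = 2.338.
ES = 5.277% × 2.338 = 12.338%.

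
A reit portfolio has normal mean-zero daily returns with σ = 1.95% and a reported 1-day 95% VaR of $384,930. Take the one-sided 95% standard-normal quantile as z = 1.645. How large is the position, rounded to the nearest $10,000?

$12,000,000

VaR as a fraction of value: z·σ = 1.645 × 1.95% = 3.20775%.
Position = $384,930 / 0.0320775 = $12,000,000.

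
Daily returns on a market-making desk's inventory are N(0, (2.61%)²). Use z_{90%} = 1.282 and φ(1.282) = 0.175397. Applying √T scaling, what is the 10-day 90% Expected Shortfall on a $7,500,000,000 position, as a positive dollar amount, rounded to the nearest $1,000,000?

σ_{10d} = 2.61% × √10 = 8.254%.
ES multiplier = φ(z)/(1−α) = 0.175397/0.1 = 1.754.
ES = 8.254% × 1.754 = 14.478%; on $7,500,000,000: $1,085,850,000.

$1,086,000,000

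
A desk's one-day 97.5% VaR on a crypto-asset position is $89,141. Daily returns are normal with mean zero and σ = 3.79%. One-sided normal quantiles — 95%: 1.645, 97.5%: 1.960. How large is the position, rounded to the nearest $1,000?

$1,200,000

VaR as a fraction of value: z·σ = 1.960 × 3.79% = 7.4284%.
Position = $89,141 / 0.074284 = $1,200,003.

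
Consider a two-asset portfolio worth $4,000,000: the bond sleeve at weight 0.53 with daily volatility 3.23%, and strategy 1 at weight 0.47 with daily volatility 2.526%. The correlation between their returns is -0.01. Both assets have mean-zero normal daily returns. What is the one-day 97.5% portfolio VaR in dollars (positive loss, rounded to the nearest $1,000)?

σ_p² = 0.53²·3.23² + 0.47²·2.526² + 2·-0.01·0.53·0.47·3.23·2.526 = 4.2994 (%²).
σ_p = √4.2994 = 2.074%.
At 97.5%, z = 1.960.
VaR = 1.960 × 2.074% = 4.065%; on $4,000,000 that is $162,600.

$163,000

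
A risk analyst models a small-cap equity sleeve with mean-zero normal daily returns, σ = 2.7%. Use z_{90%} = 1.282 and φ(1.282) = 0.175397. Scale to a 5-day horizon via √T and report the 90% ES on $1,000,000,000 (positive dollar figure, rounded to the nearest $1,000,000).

$106,000,000

σ_{5d} = 2.7% × √5 = 6.037%.
ES multiplier = φ(z)/(1−α) = 0.175397/0.1 = 1.754.
ES = 6.037% × 1.754 = 10.589%; on $1,000,000,000: $105,890,000.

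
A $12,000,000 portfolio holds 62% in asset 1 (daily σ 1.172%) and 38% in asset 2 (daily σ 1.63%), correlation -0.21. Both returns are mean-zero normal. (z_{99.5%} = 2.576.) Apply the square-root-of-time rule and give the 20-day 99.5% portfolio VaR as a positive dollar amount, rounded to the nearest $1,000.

$1,175,000

σ_p = √(0.62²·1.172² + 0.38²·1.63² + 2·-0.21·0.62·0.38·1.172·1.63) = 0.850%.
σ_{20d} = 0.850% × √20 = 3.801%.
VaR = 2.576 × 3.801% = 9.791%; on $12,000,000 that is $1,174,920.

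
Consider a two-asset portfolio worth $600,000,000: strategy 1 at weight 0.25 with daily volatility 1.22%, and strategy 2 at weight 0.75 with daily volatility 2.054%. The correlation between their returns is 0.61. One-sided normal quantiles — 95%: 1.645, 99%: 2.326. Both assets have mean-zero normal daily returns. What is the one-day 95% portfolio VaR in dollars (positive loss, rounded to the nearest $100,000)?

$17,200,000

σ_p² = 0.25²·1.22² + 0.75²·2.054² + 2·0.61·0.25·0.75·1.22·2.054 = 3.0394 (%²).
σ_p = √3.0394 = 1.743%.
VaR = 1.645 × 1.743% = 2.867%; on $600,000,000 that is $17,202,000.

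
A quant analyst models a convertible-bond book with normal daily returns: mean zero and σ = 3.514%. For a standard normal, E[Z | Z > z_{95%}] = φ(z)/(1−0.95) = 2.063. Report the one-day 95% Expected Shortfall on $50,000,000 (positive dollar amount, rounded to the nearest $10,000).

$3,620,000

ES = 3.514% × 2.063 = 7.249%.
On $50,000,000: 0.07249 × $50,000,000 = $3,624,500.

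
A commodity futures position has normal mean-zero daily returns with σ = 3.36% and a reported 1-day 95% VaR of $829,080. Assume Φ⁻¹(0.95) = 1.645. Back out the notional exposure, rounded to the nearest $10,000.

$15,000,000

VaR as a fraction of value: z·σ = 1.645 × 3.36% = 5.5272%.
Position = $829,080 / 0.055272 = $15,000,000.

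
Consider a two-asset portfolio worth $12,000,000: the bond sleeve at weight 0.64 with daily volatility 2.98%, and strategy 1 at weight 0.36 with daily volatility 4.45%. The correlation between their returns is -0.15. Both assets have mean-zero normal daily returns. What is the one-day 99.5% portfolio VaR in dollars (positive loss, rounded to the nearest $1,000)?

σ_p² = 0.64²·2.98² + 0.36²·4.45² + 2·-0.15·0.64·0.36·2.98·4.45 = 5.2872 (%²).
σ_p = √5.2872 = 2.299%.
At 99.5%, z = 2.576.
VaR = 2.576 × 2.299% = 5.922%; on $12,000,000 that is $710,640.

$711,000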